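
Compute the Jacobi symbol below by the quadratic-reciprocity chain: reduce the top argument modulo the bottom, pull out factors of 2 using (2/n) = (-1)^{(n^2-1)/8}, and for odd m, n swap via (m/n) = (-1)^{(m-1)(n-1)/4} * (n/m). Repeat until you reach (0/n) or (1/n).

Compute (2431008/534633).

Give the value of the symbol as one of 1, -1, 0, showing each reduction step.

(2431008/534633): 2431008 mod 534633 = 292476, so (2431008/534633) = (292476/534633)
factor out 2^2: 292476 = 2^2·73119; with 534633 mod 8 = 1, (2/534633) = +1; sign now +1; continue with (73119/534633)
flip (73119/534633) -> (534633/73119): both odd, 73119 mod 4 = 3, 534633 mod 4 = 1, so the flip contributes +1; sign now +1
(534633/73119): 534633 mod 73119 = 22800, so (534633/73119) = (22800/73119)
factor out 2^4: 22800 = 2^4·1425; with 73119 mod 8 = 7, (2/73119) = +1; sign now +1; continue with (1425/73119)
flip (1425/73119) -> (73119/1425): both odd, 1425 mod 4 = 1, 73119 mod 4 = 3, so the flip contributes +1; sign now +1
(73119/1425): 73119 mod 1425 = 444, so (73119/1425) = (444/1425)
factor out 2^2: 444 = 2^2·111; with 1425 mod 8 = 1, (2/1425) = +1; sign now +1; continue with (111/1425)
flip (111/1425) -> (1425/111): both odd, 111 mod 4 = 3, 1425 mod 4 = 1, so the flip contributes +1; sign now +1
(1425/111): 1425 mod 111 = 93, so (1425/111) = (93/111)
flip (93/111) -> (111/93): both odd, 93 mod 4 = 1, 111 mod 4 = 3, so the flip contributes +1; sign now +1
(111/93): 111 mod 93 = 18, so (111/93) = (18/93)
factor out 2^1: 18 = 2^1·9; with 93 mod 8 = 5, (2/93) = -1; sign now -1; continue with (9/93)
flip (9/93) -> (93/9): both odd, 9 mod 4 = 1, 93 mod 4 = 1, so the flip contributes +1; sign now -1
(93/9): 93 mod 9 = 3, so (93/9) = (3/9)
flip (3/9) -> (9/3): both odd, 3 mod 4 = 3, 9 mod 4 = 1, so the flip contributes +1; sign now -1
(9/3): 9 mod 3 = 0, so (9/3) = (0/3)
reached (0/3); gcd(a, n) > 1, so (0/3) = 0 and the symbol is 0

0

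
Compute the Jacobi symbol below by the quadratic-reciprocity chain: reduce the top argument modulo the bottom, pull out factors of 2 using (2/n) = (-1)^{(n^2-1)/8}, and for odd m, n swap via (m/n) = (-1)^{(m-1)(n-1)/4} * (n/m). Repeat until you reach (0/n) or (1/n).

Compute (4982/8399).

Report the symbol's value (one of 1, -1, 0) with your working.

4982 = 2^1·2491; (2/8399) = +1 since 8399 mod 8 = 7, so (4982/8399) = (+1)^1·(2491/8399); sign now +1
reciprocity: (2491/8399) = -1·(8399/2491) since 2491 mod 4 = 3, 8399 mod 4 = 3; sign now -1
(8399/2491) = (926/2491)   [reduce mod 2491]
926 = 2^1·463; (2/2491) = -1 since 2491 mod 8 = 3, so (926/2491) = (-1)^1·(463/2491); sign now +1
reciprocity: (463/2491) = -1·(2491/463) since 463 mod 4 = 3, 2491 mod 4 = 3; sign now -1
(2491/463) = (176/463)   [reduce mod 463]
176 = 2^4·11; (2/463) = +1 since 463 mod 8 = 7, so (176/463) = (+1)^4·(11/463); sign now -1
reciprocity: (11/463) = -1·(463/11) since 11 mod 4 = 3, 463 mod 4 = 3; sign now +1
(463/11) = (1/11)   [reduce mod 11]
(1/11) = 1; final value = sign = +1

1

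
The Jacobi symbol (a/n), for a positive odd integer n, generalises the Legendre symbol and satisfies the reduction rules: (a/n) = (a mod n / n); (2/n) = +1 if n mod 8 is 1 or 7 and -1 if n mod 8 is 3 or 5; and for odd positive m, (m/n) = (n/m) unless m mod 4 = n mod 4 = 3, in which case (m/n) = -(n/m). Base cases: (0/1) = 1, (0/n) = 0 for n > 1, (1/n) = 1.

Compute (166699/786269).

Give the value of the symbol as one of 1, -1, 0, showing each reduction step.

1

flip (166699/786269) -> (786269/166699): both odd, 166699 mod 4 = 3, 786269 mod 4 = 1, so the flip contributes +1; sign now +1
(786269/166699): 786269 mod 166699 = 119473, so (786269/166699) = (119473/166699)
flip (119473/166699) -> (166699/119473): both odd, 119473 mod 4 = 1, 166699 mod 4 = 3, so the flip contributes +1; sign now +1
(166699/119473): 166699 mod 119473 = 47226, so (166699/119473) = (47226/119473)
factor out 2^1: 47226 = 2^1·23613; with 119473 mod 8 = 1, (2/119473) = +1; sign now +1; continue with (23613/119473)
flip (23613/119473) -> (119473/23613): both odd, 23613 mod 4 = 1, 119473 mod 4 = 1, so the flip contributes +1; sign now +1
(119473/23613): 119473 mod 23613 = 1408, so (119473/23613) = (1408/23613)
factor out 2^7: 1408 = 2^7·11; with 23613 mod 8 = 5, (2/23613) = -1; sign now -1; continue with (11/23613)
flip (11/23613) -> (23613/11): both odd, 11 mod 4 = 3, 23613 mod 4 = 1, so the flip contributes +1; sign now -1
(23613/11): 23613 mod 11 = 7, so (23613/11) = (7/11)
flip (7/11) -> (11/7): both odd, 7 mod 4 = 3, 11 mod 4 = 3, so the flip contributes -1; sign now +1
(11/7): 11 mod 7 = 4, so (11/7) = (4/7)
factor out 2^2: 4 = 2^2·1; with 7 mod 8 = 7, (2/7) = +1; sign now +1; continue with (1/7)
reached (1/7) = 1, so the symbol is +1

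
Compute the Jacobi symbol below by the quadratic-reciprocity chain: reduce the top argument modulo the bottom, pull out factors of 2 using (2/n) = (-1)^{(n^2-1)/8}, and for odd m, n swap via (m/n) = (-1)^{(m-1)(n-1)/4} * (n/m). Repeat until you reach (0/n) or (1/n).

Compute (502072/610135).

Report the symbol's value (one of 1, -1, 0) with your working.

1

502072 = 2^3·62759; (2/610135) = +1 since 610135 mod 8 = 7, so (502072/610135) = (+1)^3·(62759/610135); sign now +1
reciprocity: (62759/610135) = -1·(610135/62759) since 62759 mod 4 = 3, 610135 mod 4 = 3; sign now -1
(610135/62759) = (45304/62759)   [reduce mod 62759]
45304 = 2^3·5663; (2/62759) = +1 since 62759 mod 8 = 7, so (45304/62759) = (+1)^3·(5663/62759); sign now -1
reciprocity: (5663/62759) = -1·(62759/5663) since 5663 mod 4 = 3, 62759 mod 4 = 3; sign now +1
(62759/5663) = (466/5663)   [reduce mod 5663]
466 = 2^1·233; (2/5663) = +1 since 5663 mod 8 = 7, so (466/5663) = (+1)^1·(233/5663); sign now +1
reciprocity: (233/5663) = +1·(5663/233) since 233 mod 4 = 1, 5663 mod 4 = 3; sign now +1
(5663/233) = (71/233)   [reduce mod 233]
reciprocity: (71/233) = +1·(233/71) since 71 mod 4 = 3, 233 mod 4 = 1; sign now +1
(233/71) = (20/71)   [reduce mod 71]
20 = 2^2·5; (2/71) = +1 since 71 mod 8 = 7, so (20/71) = (+1)^2·(5/71); sign now +1
reciprocity: (5/71) = +1·(71/5) since 5 mod 4 = 1, 71 mod 4 = 3; sign now +1
(71/5) = (1/5)   [reduce mod 5]
(1/5) = 1; final value = sign = +1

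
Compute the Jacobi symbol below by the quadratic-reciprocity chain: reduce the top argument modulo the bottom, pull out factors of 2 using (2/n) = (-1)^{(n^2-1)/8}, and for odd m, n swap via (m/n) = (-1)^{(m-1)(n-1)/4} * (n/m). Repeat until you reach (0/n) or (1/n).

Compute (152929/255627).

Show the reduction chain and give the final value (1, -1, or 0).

1

flip (152929/255627) -> (255627/152929): both odd, 152929 mod 4 = 1, 255627 mod 4 = 3, so the flip contributes +1; sign now +1
(255627/152929): 255627 mod 152929 = 102698, so (255627/152929) = (102698/152929)
factor out 2^1: 102698 = 2^1·51349; with 152929 mod 8 = 1, (2/152929) = +1; sign now +1; continue with (51349/152929)
flip (51349/152929) -> (152929/51349): both odd, 51349 mod 4 = 1, 152929 mod 4 = 1, so the flip contributes +1; sign now +1
(152929/51349): 152929 mod 51349 = 50231, so (152929/51349) = (50231/51349)
flip (50231/51349) -> (51349/50231): both odd, 50231 mod 4 = 3, 51349 mod 4 = 1, so the flip contributes +1; sign now +1
(51349/50231): 51349 mod 50231 = 1118, so (51349/50231) = (1118/50231)
factor out 2^1: 1118 = 2^1·559; with 50231 mod 8 = 7, (2/50231) = +1; sign now +1; continue with (559/50231)
flip (559/50231) -> (50231/559): both odd, 559 mod 4 = 3, 50231 mod 4 = 3, so the flip contributes -1; sign now -1
(50231/559): 50231 mod 559 = 480, so (50231/559) = (480/559)
factor out 2^5: 480 = 2^5·15; with 559 mod 8 = 7, (2/559) = +1; sign now -1; continue with (15/559)
flip (15/559) -> (559/15): both odd, 15 mod 4 = 3, 559 mod 4 = 3, so the flip contributes -1; sign now +1
(559/15): 559 mod 15 = 4, so (559/15) = (4/15)
factor out 2^2: 4 = 2^2·1; with 15 mod 8 = 7, (2/15) = +1; sign now +1; continue with (1/15)
reached (1/15) = 1, so the symbol is +1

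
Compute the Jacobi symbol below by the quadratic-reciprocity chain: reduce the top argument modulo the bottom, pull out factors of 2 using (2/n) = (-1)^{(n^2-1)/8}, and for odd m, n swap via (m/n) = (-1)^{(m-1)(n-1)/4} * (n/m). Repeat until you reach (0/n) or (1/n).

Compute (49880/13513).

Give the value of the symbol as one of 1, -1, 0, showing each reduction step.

(49880/13513): 49880 mod 13513 = 9341, so (49880/13513) = (9341/13513)
flip (9341/13513) -> (13513/9341): both odd, 9341 mod 4 = 1, 13513 mod 4 = 1, so the flip contributes +1; sign now +1
(13513/9341): 13513 mod 9341 = 4172, so (13513/9341) = (4172/9341)
factor out 2^2: 4172 = 2^2·1043; with 9341 mod 8 = 5, (2/9341) = -1; sign now +1; continue with (1043/9341)
flip (1043/9341) -> (9341/1043): both odd, 1043 mod 4 = 3, 9341 mod 4 = 1, so the flip contributes +1; sign now +1
(9341/1043): 9341 mod 1043 = 997, so (9341/1043) = (997/1043)
flip (997/1043) -> (1043/997): both odd, 997 mod 4 = 1, 1043 mod 4 = 3, so the flip contributes +1; sign now +1
(1043/997): 1043 mod 997 = 46, so (1043/997) = (46/997)
factor out 2^1: 46 = 2^1·23; with 997 mod 8 = 5, (2/997) = -1; sign now -1; continue with (23/997)
flip (23/997) -> (997/23): both odd, 23 mod 4 = 3, 997 mod 4 = 1, so the flip contributes +1; sign now -1
(997/23): 997 mod 23 = 8, so (997/23) = (8/23)
factor out 2^3: 8 = 2^3·1; with 23 mod 8 = 7, (2/23) = +1; sign now -1; continue with (1/23)
reached (1/23) = 1, so the symbol is -1

-1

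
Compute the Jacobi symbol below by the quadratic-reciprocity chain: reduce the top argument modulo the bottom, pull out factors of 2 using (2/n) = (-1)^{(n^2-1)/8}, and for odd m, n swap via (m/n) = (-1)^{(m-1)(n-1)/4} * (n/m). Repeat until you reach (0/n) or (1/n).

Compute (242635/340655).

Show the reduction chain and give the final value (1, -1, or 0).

0

reciprocity: (242635/340655) = -1·(340655/242635) since 242635 mod 4 = 3, 340655 mod 4 = 3; sign now -1
(340655/242635) = (98020/242635)   [reduce mod 242635]
98020 = 2^2·24505; (2/242635) = -1 since 242635 mod 8 = 3, so (98020/242635) = (-1)^2·(24505/242635); sign now -1
reciprocity: (24505/242635) = +1·(242635/24505) since 24505 mod 4 = 1, 242635 mod 4 = 3; sign now -1
(242635/24505) = (22090/24505)   [reduce mod 24505]
22090 = 2^1·11045; (2/24505) = +1 since 24505 mod 8 = 1, so (22090/24505) = (+1)^1·(11045/24505); sign now -1
reciprocity: (11045/24505) = +1·(24505/11045) since 11045 mod 4 = 1, 24505 mod 4 = 1; sign now -1
(24505/11045) = (2415/11045)   [reduce mod 11045]
reciprocity: (2415/11045) = +1·(11045/2415) since 2415 mod 4 = 3, 11045 mod 4 = 1; sign now -1
(11045/2415) = (1385/2415)   [reduce mod 2415]
reciprocity: (1385/2415) = +1·(2415/1385) since 1385 mod 4 = 1, 2415 mod 4 = 3; sign now -1
(2415/1385) = (1030/1385)   [reduce mod 1385]
1030 = 2^1·515; (2/1385) = +1 since 1385 mod 8 = 1, so (1030/1385) = (+1)^1·(515/1385); sign now -1
reciprocity: (515/1385) = +1·(1385/515) since 515 mod 4 = 3, 1385 mod 4 = 1; sign now -1
(1385/515) = (355/515)   [reduce mod 515]
reciprocity: (355/515) = -1·(515/355) since 355 mod 4 = 3, 515 mod 4 = 3; sign now +1
(515/355) = (160/355)   [reduce mod 355]
160 = 2^5·5; (2/355) = -1 since 355 mod 8 = 3, so (160/355) = (-1)^5·(5/355); sign now -1
reciprocity: (5/355) = +1·(355/5) since 5 mod 4 = 1, 355 mod 4 = 3; sign now -1
(355/5) = (0/5)   [reduce mod 5]
(0/5) = 0   [gcd(a, n) > 1]; final value = 0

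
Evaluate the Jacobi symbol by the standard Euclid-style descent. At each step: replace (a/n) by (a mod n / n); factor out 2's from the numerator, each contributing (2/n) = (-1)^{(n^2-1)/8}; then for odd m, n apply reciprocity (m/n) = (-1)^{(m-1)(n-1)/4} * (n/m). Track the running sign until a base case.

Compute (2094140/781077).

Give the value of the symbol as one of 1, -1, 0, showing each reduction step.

-1

(2094140/781077): 2094140 mod 781077 = 531986, so (2094140/781077) = (531986/781077)
factor out 2^1: 531986 = 2^1·265993; with 781077 mod 8 = 5, (2/781077) = -1; sign now -1; continue with (265993/781077)
flip (265993/781077) -> (781077/265993): both odd, 265993 mod 4 = 1, 781077 mod 4 = 1, so the flip contributes +1; sign now -1
(781077/265993): 781077 mod 265993 = 249091, so (781077/265993) = (249091/265993)
flip (249091/265993) -> (265993/249091): both odd, 249091 mod 4 = 3, 265993 mod 4 = 1, so the flip contributes +1; sign now -1
(265993/249091): 265993 mod 249091 = 16902, so (265993/249091) = (16902/249091)
factor out 2^1: 16902 = 2^1·8451; with 249091 mod 8 = 3, (2/249091) = -1; sign now +1; continue with (8451/249091)
flip (8451/249091) -> (249091/8451): both odd, 8451 mod 4 = 3, 249091 mod 4 = 3, so the flip contributes -1; sign now -1
(249091/8451): 249091 mod 8451 = 4012, so (249091/8451) = (4012/8451)
factor out 2^2: 4012 = 2^2·1003; with 8451 mod 8 = 3, (2/8451) = -1; sign now -1; continue with (1003/8451)
flip (1003/8451) -> (8451/1003): both odd, 1003 mod 4 = 3, 8451 mod 4 = 3, so the flip contributes -1; sign now +1
(8451/1003): 8451 mod 1003 = 427, so (8451/1003) = (427/1003)
flip (427/1003) -> (1003/427): both odd, 427 mod 4 = 3, 1003 mod 4 = 3, so the flip contributes -1; sign now -1
(1003/427): 1003 mod 427 = 149, so (1003/427) = (149/427)
flip (149/427) -> (427/149): both odd, 149 mod 4 = 1, 427 mod 4 = 3, so the flip contributes +1; sign now -1
(427/149): 427 mod 149 = 129, so (427/149) = (129/149)
flip (129/149) -> (149/129): both odd, 129 mod 4 = 1, 149 mod 4 = 1, so the flip contributes +1; sign now -1
(149/129): 149 mod 129 = 20, so (149/129) = (20/129)
factor out 2^2: 20 = 2^2·5; with 129 mod 8 = 1, (2/129) = +1; sign now -1; continue with (5/129)
flip (5/129) -> (129/5): both odd, 5 mod 4 = 1, 129 mod 4 = 1, so the flip contributes +1; sign now -1
(129/5): 129 mod 5 = 4, so (129/5) = (4/5)
factor out 2^2: 4 = 2^2·1; with 5 mod 8 = 5, (2/5) = -1; sign now -1; continue with (1/5)
reached (1/5) = 1, so the symbol is -1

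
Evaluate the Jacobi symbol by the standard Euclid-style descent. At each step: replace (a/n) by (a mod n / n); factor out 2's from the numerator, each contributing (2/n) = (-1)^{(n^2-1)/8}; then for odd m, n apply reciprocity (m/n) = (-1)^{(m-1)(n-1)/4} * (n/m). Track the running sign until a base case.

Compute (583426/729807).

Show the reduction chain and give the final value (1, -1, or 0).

-1

583426 = 2^1·291713; (2/729807) = +1 since 729807 mod 8 = 7, so (583426/729807) = (+1)^1·(291713/729807); sign now +1
reciprocity: (291713/729807) = +1·(729807/291713) since 291713 mod 4 = 1, 729807 mod 4 = 3; sign now +1
(729807/291713) = (146381/291713)   [reduce mod 291713]
reciprocity: (146381/291713) = +1·(291713/146381) since 146381 mod 4 = 1, 291713 mod 4 = 1; sign now +1
(291713/146381) = (145332/146381)   [reduce mod 146381]
145332 = 2^2·36333; (2/146381) = -1 since 146381 mod 8 = 5, so (145332/146381) = (-1)^2·(36333/146381); sign now +1
reciprocity: (36333/146381) = +1·(146381/36333) since 36333 mod 4 = 1, 146381 mod 4 = 1; sign now +1
(146381/36333) = (1049/36333)   [reduce mod 36333]
reciprocity: (1049/36333) = +1·(36333/1049) since 1049 mod 4 = 1, 36333 mod 4 = 1; sign now +1
(36333/1049) = (667/1049)   [reduce mod 1049]
reciprocity: (667/1049) = +1·(1049/667) since 667 mod 4 = 3, 1049 mod 4 = 1; sign now +1
(1049/667) = (382/667)   [reduce mod 667]
382 = 2^1·191; (2/667) = -1 since 667 mod 8 = 3, so (382/667) = (-1)^1·(191/667); sign now -1
reciprocity: (191/667) = -1·(667/191) since 191 mod 4 = 3, 667 mod 4 = 3; sign now +1
(667/191) = (94/191)   [reduce mod 191]
94 = 2^1·47; (2/191) = +1 since 191 mod 8 = 7, so (94/191) = (+1)^1·(47/191); sign now +1
reciprocity: (47/191) = -1·(191/47) since 47 mod 4 = 3, 191 mod 4 = 3; sign now -1
(191/47) = (3/47)   [reduce mod 47]
reciprocity: (3/47) = -1·(47/3) since 3 mod 4 = 3, 47 mod 4 = 3; sign now +1
(47/3) = (2/3)   [reduce mod 3]
2 = 2^1·1; (2/3) = -1 since 3 mod 8 = 3, so (2/3) = (-1)^1·(1/3); sign now -1
(1/3) = 1; final value = sign = -1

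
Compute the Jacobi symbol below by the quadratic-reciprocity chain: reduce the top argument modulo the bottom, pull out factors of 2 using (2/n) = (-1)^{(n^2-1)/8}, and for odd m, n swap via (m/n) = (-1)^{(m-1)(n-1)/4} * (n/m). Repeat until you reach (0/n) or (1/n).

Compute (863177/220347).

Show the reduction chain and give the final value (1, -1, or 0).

-1

(863177/220347): 863177 mod 220347 = 202136, so (863177/220347) = (202136/220347)
factor out 2^3: 202136 = 2^3·25267; with 220347 mod 8 = 3, (2/220347) = -1; sign now -1; continue with (25267/220347)
flip (25267/220347) -> (220347/25267): both odd, 25267 mod 4 = 3, 220347 mod 4 = 3, so the flip contributes -1; sign now +1
(220347/25267): 220347 mod 25267 = 18211, so (220347/25267) = (18211/25267)
flip (18211/25267) -> (25267/18211): both odd, 18211 mod 4 = 3, 25267 mod 4 = 3, so the flip contributes -1; sign now -1
(25267/18211): 25267 mod 18211 = 7056, so (25267/18211) = (7056/18211)
factor out 2^4: 7056 = 2^4·441; with 18211 mod 8 = 3, (2/18211) = -1; sign now -1; continue with (441/18211)
flip (441/18211) -> (18211/441): both odd, 441 mod 4 = 1, 18211 mod 4 = 3, so the flip contributes +1; sign now -1
(18211/441): 18211 mod 441 = 130, so (18211/441) = (130/441)
factor out 2^1: 130 = 2^1·65; with 441 mod 8 = 1, (2/441) = +1; sign now -1; continue with (65/441)
flip (65/441) -> (441/65): both odd, 65 mod 4 = 1, 441 mod 4 = 1, so the flip contributes +1; sign now -1
(441/65): 441 mod 65 = 51, so (441/65) = (51/65)
flip (51/65) -> (65/51): both odd, 51 mod 4 = 3, 65 mod 4 = 1, so the flip contributes +1; sign now -1
(65/51): 65 mod 51 = 14, so (65/51) = (14/51)
factor out 2^1: 14 = 2^1·7; with 51 mod 8 = 3, (2/51) = -1; sign now +1; continue with (7/51)
flip (7/51) -> (51/7): both odd, 7 mod 4 = 3, 51 mod 4 = 3, so the flip contributes -1; sign now -1
(51/7): 51 mod 7 = 2, so (51/7) = (2/7)
factor out 2^1: 2 = 2^1·1; with 7 mod 8 = 7, (2/7) = +1; sign now -1; continue with (1/7)
reached (1/7) = 1, so the symbol is -1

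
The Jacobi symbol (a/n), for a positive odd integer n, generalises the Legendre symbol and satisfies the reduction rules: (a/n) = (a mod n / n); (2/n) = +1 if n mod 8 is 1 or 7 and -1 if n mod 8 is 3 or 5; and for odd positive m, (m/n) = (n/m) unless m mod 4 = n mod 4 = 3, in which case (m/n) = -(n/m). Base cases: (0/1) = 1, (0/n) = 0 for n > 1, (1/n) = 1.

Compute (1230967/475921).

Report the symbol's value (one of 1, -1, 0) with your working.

(1230967/475921) = (279125/475921)   [reduce mod 475921]
reciprocity: (279125/475921) = +1·(475921/279125) since 279125 mod 4 = 1, 475921 mod 4 = 1; sign now +1
(475921/279125) = (196796/279125)   [reduce mod 279125]
196796 = 2^2·49199; (2/279125) = -1 since 279125 mod 8 = 5, so (196796/279125) = (-1)^2·(49199/279125); sign now +1
reciprocity: (49199/279125) = +1·(279125/49199) since 49199 mod 4 = 3, 279125 mod 4 = 1; sign now +1
(279125/49199) = (33130/49199)   [reduce mod 49199]
33130 = 2^1·16565; (2/49199) = +1 since 49199 mod 8 = 7, so (33130/49199) = (+1)^1·(16565/49199); sign now +1
reciprocity: (16565/49199) = +1·(49199/16565) since 16565 mod 4 = 1, 49199 mod 4 = 3; sign now +1
(49199/16565) = (16069/16565)   [reduce mod 16565]
reciprocity: (16069/16565) = +1·(16565/16069) since 16069 mod 4 = 1, 16565 mod 4 = 1; sign now +1
(16565/16069) = (496/16069)   [reduce mod 16069]
496 = 2^4·31; (2/16069) = -1 since 16069 mod 8 = 5, so (496/16069) = (-1)^4·(31/16069); sign now +1
reciprocity: (31/16069) = +1·(16069/31) since 31 mod 4 = 3, 16069 mod 4 = 1; sign now +1
(16069/31) = (11/31)   [reduce mod 31]
reciprocity: (11/31) = -1·(31/11) since 11 mod 4 = 3, 31 mod 4 = 3; sign now -1
(31/11) = (9/11)   [reduce mod 11]
reciprocity: (9/11) = +1·(11/9) since 9 mod 4 = 1, 11 mod 4 = 3; sign now -1
(11/9) = (2/9)   [reduce mod 9]
2 = 2^1·1; (2/9) = +1 since 9 mod 8 = 1, so (2/9) = (+1)^1·(1/9); sign now -1
(1/9) = 1; final value = sign = -1

-1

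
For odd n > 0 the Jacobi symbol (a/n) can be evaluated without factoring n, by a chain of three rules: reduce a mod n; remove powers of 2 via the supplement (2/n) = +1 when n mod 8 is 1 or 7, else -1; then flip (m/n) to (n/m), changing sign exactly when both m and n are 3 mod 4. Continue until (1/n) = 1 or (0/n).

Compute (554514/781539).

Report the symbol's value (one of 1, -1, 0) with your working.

0

554514 = 2^1·277257; (2/781539) = -1 since 781539 mod 8 = 3, so (554514/781539) = (-1)^1·(277257/781539); sign now -1
reciprocity: (277257/781539) = +1·(781539/277257) since 277257 mod 4 = 1, 781539 mod 4 = 3; sign now -1
(781539/277257) = (227025/277257)   [reduce mod 277257]
reciprocity: (227025/277257) = +1·(277257/227025) since 227025 mod 4 = 1, 277257 mod 4 = 1; sign now -1
(277257/227025) = (50232/227025)   [reduce mod 227025]
50232 = 2^3·6279; (2/227025) = +1 since 227025 mod 8 = 1, so (50232/227025) = (+1)^3·(6279/227025); sign now -1
reciprocity: (6279/227025) = +1·(227025/6279) since 6279 mod 4 = 3, 227025 mod 4 = 1; sign now -1
(227025/6279) = (981/6279)   [reduce mod 6279]
reciprocity: (981/6279) = +1·(6279/981) since 981 mod 4 = 1, 6279 mod 4 = 3; sign now -1
(6279/981) = (393/981)   [reduce mod 981]
reciprocity: (393/981) = +1·(981/393) since 393 mod 4 = 1, 981 mod 4 = 1; sign now -1
(981/393) = (195/393)   [reduce mod 393]
reciprocity: (195/393) = +1·(393/195) since 195 mod 4 = 3, 393 mod 4 = 1; sign now -1
(393/195) = (3/195)   [reduce mod 195]
reciprocity: (3/195) = -1·(195/3) since 3 mod 4 = 3, 195 mod 4 = 3; sign now +1
(195/3) = (0/3)   [reduce mod 3]
(0/3) = 0   [gcd(a, n) > 1]; final value = 0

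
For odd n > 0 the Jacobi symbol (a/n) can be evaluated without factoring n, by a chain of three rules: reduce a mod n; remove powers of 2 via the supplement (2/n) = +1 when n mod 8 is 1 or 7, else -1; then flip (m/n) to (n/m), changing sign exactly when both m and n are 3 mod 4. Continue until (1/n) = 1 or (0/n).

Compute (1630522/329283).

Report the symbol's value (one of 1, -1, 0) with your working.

(1630522/329283): 1630522 mod 329283 = 313390, so (1630522/329283) = (313390/329283)
factor out 2^1: 313390 = 2^1·156695; with 329283 mod 8 = 3, (2/329283) = -1; sign now -1; continue with (156695/329283)
flip (156695/329283) -> (329283/156695): both odd, 156695 mod 4 = 3, 329283 mod 4 = 3, so the flip contributes -1; sign now +1
(329283/156695): 329283 mod 156695 = 15893, so (329283/156695) = (15893/156695)
flip (15893/156695) -> (156695/15893): both odd, 15893 mod 4 = 1, 156695 mod 4 = 3, so the flip contributes +1; sign now +1
(156695/15893): 156695 mod 15893 = 13658, so (156695/15893) = (13658/15893)
factor out 2^1: 13658 = 2^1·6829; with 15893 mod 8 = 5, (2/15893) = -1; sign now -1; continue with (6829/15893)
flip (6829/15893) -> (15893/6829): both odd, 6829 mod 4 = 1, 15893 mod 4 = 1, so the flip contributes +1; sign now -1
(15893/6829): 15893 mod 6829 = 2235, so (15893/6829) = (2235/6829)
flip (2235/6829) -> (6829/2235): both odd, 2235 mod 4 = 3, 6829 mod 4 = 1, so the flip contributes +1; sign now -1
(6829/2235): 6829 mod 2235 = 124, so (6829/2235) = (124/2235)
factor out 2^2: 124 = 2^2·31; with 2235 mod 8 = 3, (2/2235) = -1; sign now -1; continue with (31/2235)
flip (31/2235) -> (2235/31): both odd, 31 mod 4 = 3, 2235 mod 4 = 3, so the flip contributes -1; sign now +1
(2235/31): 2235 mod 31 = 3, so (2235/31) = (3/31)
flip (3/31) -> (31/3): both odd, 3 mod 4 = 3, 31 mod 4 = 3, so the flip contributes -1; sign now -1
(31/3): 31 mod 3 = 1, so (31/3) = (1/3)
reached (1/3) = 1, so the symbol is -1

-1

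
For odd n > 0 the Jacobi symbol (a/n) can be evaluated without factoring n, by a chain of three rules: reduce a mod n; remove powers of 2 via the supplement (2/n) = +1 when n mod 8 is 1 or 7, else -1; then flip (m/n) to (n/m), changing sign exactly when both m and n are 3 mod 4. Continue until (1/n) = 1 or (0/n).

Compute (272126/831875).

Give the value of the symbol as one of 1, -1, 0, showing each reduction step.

factor out 2^1: 272126 = 2^1·136063; with 831875 mod 8 = 3, (2/831875) = -1; sign now -1; continue with (136063/831875)
flip (136063/831875) -> (831875/136063): both odd, 136063 mod 4 = 3, 831875 mod 4 = 3, so the flip contributes -1; sign now +1
(831875/136063): 831875 mod 136063 = 15497, so (831875/136063) = (15497/136063)
flip (15497/136063) -> (136063/15497): both odd, 15497 mod 4 = 1, 136063 mod 4 = 3, so the flip contributes +1; sign now +1
(136063/15497): 136063 mod 15497 = 12087, so (136063/15497) = (12087/15497)
flip (12087/15497) -> (15497/12087): both odd, 12087 mod 4 = 3, 15497 mod 4 = 1, so the flip contributes +1; sign now +1
(15497/12087): 15497 mod 12087 = 3410, so (15497/12087) = (3410/12087)
factor out 2^1: 3410 = 2^1·1705; with 12087 mod 8 = 7, (2/12087) = +1; sign now +1; continue with (1705/12087)
flip (1705/12087) -> (12087/1705): both odd, 1705 mod 4 = 1, 12087 mod 4 = 3, so the flip contributes +1; sign now +1
(12087/1705): 12087 mod 1705 = 152, so (12087/1705) = (152/1705)
factor out 2^3: 152 = 2^3·19; with 1705 mod 8 = 1, (2/1705) = +1; sign now +1; continue with (19/1705)
flip (19/1705) -> (1705/19): both odd, 19 mod 4 = 3, 1705 mod 4 = 1, so the flip contributes +1; sign now +1
(1705/19): 1705 mod 19 = 14, so (1705/19) = (14/19)
factor out 2^1: 14 = 2^1·7; with 19 mod 8 = 3, (2/19) = -1; sign now -1; continue with (7/19)
flip (7/19) -> (19/7): both odd, 7 mod 4 = 3, 19 mod 4 = 3, so the flip contributes -1; sign now +1
(19/7): 19 mod 7 = 5, so (19/7) = (5/7)
flip (5/7) -> (7/5): both odd, 5 mod 4 = 1, 7 mod 4 = 3, so the flip contributes +1; sign now +1
(7/5): 7 mod 5 = 2, so (7/5) = (2/5)
factor out 2^1: 2 = 2^1·1; with 5 mod 8 = 5, (2/5) = -1; sign now -1; continue with (1/5)
reached (1/5) = 1, so the symbol is -1

-1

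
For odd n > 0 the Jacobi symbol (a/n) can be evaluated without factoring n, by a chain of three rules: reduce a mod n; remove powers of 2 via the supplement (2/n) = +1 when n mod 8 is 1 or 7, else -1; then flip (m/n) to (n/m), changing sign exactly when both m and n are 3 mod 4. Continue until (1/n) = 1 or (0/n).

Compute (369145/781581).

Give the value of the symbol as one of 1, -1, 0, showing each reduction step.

flip (369145/781581) -> (781581/369145): both odd, 369145 mod 4 = 1, 781581 mod 4 = 1, so the flip contributes +1; sign now +1
(781581/369145): 781581 mod 369145 = 43291, so (781581/369145) = (43291/369145)
flip (43291/369145) -> (369145/43291): both odd, 43291 mod 4 = 3, 369145 mod 4 = 1, so the flip contributes +1; sign now +1
(369145/43291): 369145 mod 43291 = 22817, so (369145/43291) = (22817/43291)
flip (22817/43291) -> (43291/22817): both odd, 22817 mod 4 = 1, 43291 mod 4 = 3, so the flip contributes +1; sign now +1
(43291/22817): 43291 mod 22817 = 20474, so (43291/22817) = (20474/22817)
factor out 2^1: 20474 = 2^1·10237; with 22817 mod 8 = 1, (2/22817) = +1; sign now +1; continue with (10237/22817)
flip (10237/22817) -> (22817/10237): both odd, 10237 mod 4 = 1, 22817 mod 4 = 1, so the flip contributes +1; sign now +1
(22817/10237): 22817 mod 10237 = 2343, so (22817/10237) = (2343/10237)
flip (2343/10237) -> (10237/2343): both odd, 2343 mod 4 = 3, 10237 mod 4 = 1, so the flip contributes +1; sign now +1
(10237/2343): 10237 mod 2343 = 865, so (10237/2343) = (865/2343)
flip (865/2343) -> (2343/865): both odd, 865 mod 4 = 1, 2343 mod 4 = 3, so the flip contributes +1; sign now +1
(2343/865): 2343 mod 865 = 613, so (2343/865) = (613/865)
flip (613/865) -> (865/613): both odd, 613 mod 4 = 1, 865 mod 4 = 1, so the flip contributes +1; sign now +1
(865/613): 865 mod 613 = 252, so (865/613) = (252/613)
factor out 2^2: 252 = 2^2·63; with 613 mod 8 = 5, (2/613) = -1; sign now +1; continue with (63/613)
flip (63/613) -> (613/63): both odd, 63 mod 4 = 3, 613 mod 4 = 1, so the flip contributes +1; sign now +1
(613/63): 613 mod 63 = 46, so (613/63) = (46/63)
factor out 2^1: 46 = 2^1·23; with 63 mod 8 = 7, (2/63) = +1; sign now +1; continue with (23/63)
flip (23/63) -> (63/23): both odd, 23 mod 4 = 3, 63 mod 4 = 3, so the flip contributes -1; sign now -1
(63/23): 63 mod 23 = 17, so (63/23) = (17/23)
flip (17/23) -> (23/17): both odd, 17 mod 4 = 1, 23 mod 4 = 3, so the flip contributes +1; sign now -1
(23/17): 23 mod 17 = 6, so (23/17) = (6/17)
factor out 2^1: 6 = 2^1·3; with 17 mod 8 = 1, (2/17) = +1; sign now -1; continue with (3/17)
flip (3/17) -> (17/3): both odd, 3 mod 4 = 3, 17 mod 4 = 1, so the flip contributes +1; sign now -1
(17/3): 17 mod 3 = 2, so (17/3) = (2/3)
factor out 2^1: 2 = 2^1·1; with 3 mod 8 = 3, (2/3) = -1; sign now +1; continue with (1/3)
reached (1/3) = 1, so the symbol is +1

1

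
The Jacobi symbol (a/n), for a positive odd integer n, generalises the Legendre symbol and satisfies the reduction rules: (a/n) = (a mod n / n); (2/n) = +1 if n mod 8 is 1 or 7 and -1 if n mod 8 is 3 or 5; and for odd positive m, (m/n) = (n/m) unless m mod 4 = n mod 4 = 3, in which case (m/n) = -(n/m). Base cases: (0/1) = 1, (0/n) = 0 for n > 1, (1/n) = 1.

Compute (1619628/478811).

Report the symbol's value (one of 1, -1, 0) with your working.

(1619628/478811): 1619628 mod 478811 = 183195, so (1619628/478811) = (183195/478811)
flip (183195/478811) -> (478811/183195): both odd, 183195 mod 4 = 3, 478811 mod 4 = 3, so the flip contributes -1; sign now -1
(478811/183195): 478811 mod 183195 = 112421, so (478811/183195) = (112421/183195)
flip (112421/183195) -> (183195/112421): both odd, 112421 mod 4 = 1, 183195 mod 4 = 3, so the flip contributes +1; sign now -1
(183195/112421): 183195 mod 112421 = 70774, so (183195/112421) = (70774/112421)
factor out 2^1: 70774 = 2^1·35387; with 112421 mod 8 = 5, (2/112421) = -1; sign now +1; continue with (35387/112421)
flip (35387/112421) -> (112421/35387): both odd, 35387 mod 4 = 3, 112421 mod 4 = 1, so the flip contributes +1; sign now +1
(112421/35387): 112421 mod 35387 = 6260, so (112421/35387) = (6260/35387)
factor out 2^2: 6260 = 2^2·1565; with 35387 mod 8 = 3, (2/35387) = -1; sign now +1; continue with (1565/35387)
flip (1565/35387) -> (35387/1565): both odd, 1565 mod 4 = 1, 35387 mod 4 = 3, so the flip contributes +1; sign now +1
(35387/1565): 35387 mod 1565 = 957, so (35387/1565) = (957/1565)
flip (957/1565) -> (1565/957): both odd, 957 mod 4 = 1, 1565 mod 4 = 1, so the flip contributes +1; sign now +1
(1565/957): 1565 mod 957 = 608, so (1565/957) = (608/957)
factor out 2^5: 608 = 2^5·19; with 957 mod 8 = 5, (2/957) = -1; sign now -1; continue with (19/957)
flip (19/957) -> (957/19): both odd, 19 mod 4 = 3, 957 mod 4 = 1, so the flip contributes +1; sign now -1
(957/19): 957 mod 19 = 7, so (957/19) = (7/19)
flip (7/19) -> (19/7): both odd, 7 mod 4 = 3, 19 mod 4 = 3, so the flip contributes -1; sign now +1
(19/7): 19 mod 7 = 5, so (19/7) = (5/7)
flip (5/7) -> (7/5): both odd, 5 mod 4 = 1, 7 mod 4 = 3, so the flip contributes +1; sign now +1
(7/5): 7 mod 5 = 2, so (7/5) = (2/5)
factor out 2^1: 2 = 2^1·1; with 5 mod 8 = 5, (2/5) = -1; sign now -1; continue with (1/5)
reached (1/5) = 1, so the symbol is -1

-1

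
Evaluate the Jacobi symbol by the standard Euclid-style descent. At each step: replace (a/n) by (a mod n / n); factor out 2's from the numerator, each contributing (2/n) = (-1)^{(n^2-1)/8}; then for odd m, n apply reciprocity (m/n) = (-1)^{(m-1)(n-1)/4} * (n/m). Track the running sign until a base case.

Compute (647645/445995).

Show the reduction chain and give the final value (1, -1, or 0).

(647645/445995): 647645 mod 445995 = 201650, so (647645/445995) = (201650/445995)
factor out 2^1: 201650 = 2^1·100825; with 445995 mod 8 = 3, (2/445995) = -1; sign now -1; continue with (100825/445995)
flip (100825/445995) -> (445995/100825): both odd, 100825 mod 4 = 1, 445995 mod 4 = 3, so the flip contributes +1; sign now -1
(445995/100825): 445995 mod 100825 = 42695, so (445995/100825) = (42695/100825)
flip (42695/100825) -> (100825/42695): both odd, 42695 mod 4 = 3, 100825 mod 4 = 1, so the flip contributes +1; sign now -1
(100825/42695): 100825 mod 42695 = 15435, so (100825/42695) = (15435/42695)
flip (15435/42695) -> (42695/15435): both odd, 15435 mod 4 = 3, 42695 mod 4 = 3, so the flip contributes -1; sign now +1
(42695/15435): 42695 mod 15435 = 11825, so (42695/15435) = (11825/15435)
flip (11825/15435) -> (15435/11825): both odd, 11825 mod 4 = 1, 15435 mod 4 = 3, so the flip contributes +1; sign now +1
(15435/11825): 15435 mod 11825 = 3610, so (15435/11825) = (3610/11825)
factor out 2^1: 3610 = 2^1·1805; with 11825 mod 8 = 1, (2/11825) = +1; sign now +1; continue with (1805/11825)
flip (1805/11825) -> (11825/1805): both odd, 1805 mod 4 = 1, 11825 mod 4 = 1, so the flip contributes +1; sign now +1
(11825/1805): 11825 mod 1805 = 995, so (11825/1805) = (995/1805)
flip (995/1805) -> (1805/995): both odd, 995 mod 4 = 3, 1805 mod 4 = 1, so the flip contributes +1; sign now +1
(1805/995): 1805 mod 995 = 810, so (1805/995) = (810/995)
factor out 2^1: 810 = 2^1·405; with 995 mod 8 = 3, (2/995) = -1; sign now -1; continue with (405/995)
flip (405/995) -> (995/405): both odd, 405 mod 4 = 1, 995 mod 4 = 3, so the flip contributes +1; sign now -1
(995/405): 995 mod 405 = 185, so (995/405) = (185/405)
flip (185/405) -> (405/185): both odd, 185 mod 4 = 1, 405 mod 4 = 1, so the flip contributes +1; sign now -1
(405/185): 405 mod 185 = 35, so (405/185) = (35/185)
flip (35/185) -> (185/35): both odd, 35 mod 4 = 3, 185 mod 4 = 1, so the flip contributes +1; sign now -1
(185/35): 185 mod 35 = 10, so (185/35) = (10/35)
factor out 2^1: 10 = 2^1·5; with 35 mod 8 = 3, (2/35) = -1; sign now +1; continue with (5/35)
flip (5/35) -> (35/5): both odd, 5 mod 4 = 1, 35 mod 4 = 3, so the flip contributes +1; sign now +1
(35/5): 35 mod 5 = 0, so (35/5) = (0/5)
reached (0/5); gcd(a, n) > 1, so (0/5) = 0 and the symbol is 0

0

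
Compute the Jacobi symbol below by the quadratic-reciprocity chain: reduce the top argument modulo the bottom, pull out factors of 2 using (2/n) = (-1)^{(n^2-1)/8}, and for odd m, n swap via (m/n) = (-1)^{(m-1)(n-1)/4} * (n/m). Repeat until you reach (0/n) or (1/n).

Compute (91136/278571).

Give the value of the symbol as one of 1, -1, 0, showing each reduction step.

1

factor out 2^10: 91136 = 2^10·89; with 278571 mod 8 = 3, (2/278571) = -1; sign now +1; continue with (89/278571)
flip (89/278571) -> (278571/89): both odd, 89 mod 4 = 1, 278571 mod 4 = 3, so the flip contributes +1; sign now +1
(278571/89): 278571 mod 89 = 1, so (278571/89) = (1/89)
reached (1/89) = 1, so the symbol is +1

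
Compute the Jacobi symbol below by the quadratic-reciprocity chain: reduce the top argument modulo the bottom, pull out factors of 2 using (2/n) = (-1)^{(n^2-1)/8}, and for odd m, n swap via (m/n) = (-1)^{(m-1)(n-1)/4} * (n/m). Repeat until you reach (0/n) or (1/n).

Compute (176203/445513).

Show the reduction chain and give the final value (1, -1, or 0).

0

flip (176203/445513) -> (445513/176203): both odd, 176203 mod 4 = 3, 445513 mod 4 = 1, so the flip contributes +1; sign now +1
(445513/176203): 445513 mod 176203 = 93107, so (445513/176203) = (93107/176203)
flip (93107/176203) -> (176203/93107): both odd, 93107 mod 4 = 3, 176203 mod 4 = 3, so the flip contributes -1; sign now -1
(176203/93107): 176203 mod 93107 = 83096, so (176203/93107) = (83096/93107)
factor out 2^3: 83096 = 2^3·10387; with 93107 mod 8 = 3, (2/93107) = -1; sign now +1; continue with (10387/93107)
flip (10387/93107) -> (93107/10387): both odd, 10387 mod 4 = 3, 93107 mod 4 = 3, so the flip contributes -1; sign now -1
(93107/10387): 93107 mod 10387 = 10011, so (93107/10387) = (10011/10387)
flip (10011/10387) -> (10387/10011): both odd, 10011 mod 4 = 3, 10387 mod 4 = 3, so the flip contributes -1; sign now +1
(10387/10011): 10387 mod 10011 = 376, so (10387/10011) = (376/10011)
factor out 2^3: 376 = 2^3·47; with 10011 mod 8 = 3, (2/10011) = -1; sign now -1; continue with (47/10011)
flip (47/10011) -> (10011/47): both odd, 47 mod 4 = 3, 10011 mod 4 = 3, so the flip contributes -1; sign now +1
(10011/47): 10011 mod 47 = 0, so (10011/47) = (0/47)
reached (0/47); gcd(a, n) > 1, so (0/47) = 0 and the symbol is 0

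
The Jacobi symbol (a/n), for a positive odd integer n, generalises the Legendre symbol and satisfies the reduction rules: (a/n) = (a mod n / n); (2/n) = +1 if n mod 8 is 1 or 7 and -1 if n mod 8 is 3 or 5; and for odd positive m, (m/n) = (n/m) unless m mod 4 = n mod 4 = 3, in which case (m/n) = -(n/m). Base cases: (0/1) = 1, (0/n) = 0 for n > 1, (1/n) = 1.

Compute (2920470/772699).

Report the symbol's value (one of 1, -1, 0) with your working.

(2920470/772699) = (602373/772699)   [reduce mod 772699]
reciprocity: (602373/772699) = +1·(772699/602373) since 602373 mod 4 = 1, 772699 mod 4 = 3; sign now +1
(772699/602373) = (170326/602373)   [reduce mod 602373]
170326 = 2^1·85163; (2/602373) = -1 since 602373 mod 8 = 5, so (170326/602373) = (-1)^1·(85163/602373); sign now -1
reciprocity: (85163/602373) = +1·(602373/85163) since 85163 mod 4 = 3, 602373 mod 4 = 1; sign now -1
(602373/85163) = (6232/85163)   [reduce mod 85163]
6232 = 2^3·779; (2/85163) = -1 since 85163 mod 8 = 3, so (6232/85163) = (-1)^3·(779/85163); sign now +1
reciprocity: (779/85163) = -1·(85163/779) since 779 mod 4 = 3, 85163 mod 4 = 3; sign now -1
(85163/779) = (252/779)   [reduce mod 779]
252 = 2^2·63; (2/779) = -1 since 779 mod 8 = 3, so (252/779) = (-1)^2·(63/779); sign now -1
reciprocity: (63/779) = -1·(779/63) since 63 mod 4 = 3, 779 mod 4 = 3; sign now +1
(779/63) = (23/63)   [reduce mod 63]
reciprocity: (23/63) = -1·(63/23) since 23 mod 4 = 3, 63 mod 4 = 3; sign now -1
(63/23) = (17/23)   [reduce mod 23]
reciprocity: (17/23) = +1·(23/17) since 17 mod 4 = 1, 23 mod 4 = 3; sign now -1
(23/17) = (6/17)   [reduce mod 17]
6 = 2^1·3; (2/17) = +1 since 17 mod 8 = 1, so (6/17) = (+1)^1·(3/17); sign now -1
reciprocity: (3/17) = +1·(17/3) since 3 mod 4 = 3, 17 mod 4 = 1; sign now -1
(17/3) = (2/3)   [reduce mod 3]
2 = 2^1·1; (2/3) = -1 since 3 mod 8 = 3, so (2/3) = (-1)^1·(1/3); sign now +1
(1/3) = 1; final value = sign = +1

1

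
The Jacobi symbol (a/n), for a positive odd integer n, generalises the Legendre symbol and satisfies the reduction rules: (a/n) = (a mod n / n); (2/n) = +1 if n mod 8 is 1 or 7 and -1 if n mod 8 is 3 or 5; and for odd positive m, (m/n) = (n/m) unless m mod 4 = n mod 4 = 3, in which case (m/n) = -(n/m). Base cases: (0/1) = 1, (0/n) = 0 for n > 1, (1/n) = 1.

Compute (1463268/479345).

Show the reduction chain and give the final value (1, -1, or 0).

1

(1463268/479345) = (25233/479345)   [reduce mod 479345]
reciprocity: (25233/479345) = +1·(479345/25233) since 25233 mod 4 = 1, 479345 mod 4 = 1; sign now +1
(479345/25233) = (25151/25233)   [reduce mod 25233]
reciprocity: (25151/25233) = +1·(25233/25151) since 25151 mod 4 = 3, 25233 mod 4 = 1; sign now +1
(25233/25151) = (82/25151)   [reduce mod 25151]
82 = 2^1·41; (2/25151) = +1 since 25151 mod 8 = 7, so (82/25151) = (+1)^1·(41/25151); sign now +1
reciprocity: (41/25151) = +1·(25151/41) since 41 mod 4 = 1, 25151 mod 4 = 3; sign now +1
(25151/41) = (18/41)   [reduce mod 41]
18 = 2^1·9; (2/41) = +1 since 41 mod 8 = 1, so (18/41) = (+1)^1·(9/41); sign now +1
reciprocity: (9/41) = +1·(41/9) since 9 mod 4 = 1, 41 mod 4 = 1; sign now +1
(41/9) = (5/9)   [reduce mod 9]
reciprocity: (5/9) = +1·(9/5) since 5 mod 4 = 1, 9 mod 4 = 1; sign now +1
(9/5) = (4/5)   [reduce mod 5]
4 = 2^2·1; (2/5) = -1 since 5 mod 8 = 5, so (4/5) = (-1)^2·(1/5); sign now +1
(1/5) = 1; final value = sign = +1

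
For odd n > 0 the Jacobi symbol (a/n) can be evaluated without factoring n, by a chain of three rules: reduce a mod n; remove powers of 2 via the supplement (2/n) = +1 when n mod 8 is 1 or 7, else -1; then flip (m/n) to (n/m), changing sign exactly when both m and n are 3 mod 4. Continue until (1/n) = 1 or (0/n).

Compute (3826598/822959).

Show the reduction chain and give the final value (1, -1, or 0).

(3826598/822959) = (534762/822959)   [reduce mod 822959]
534762 = 2^1·267381; (2/822959) = +1 since 822959 mod 8 = 7, so (534762/822959) = (+1)^1·(267381/822959); sign now +1
reciprocity: (267381/822959) = +1·(822959/267381) since 267381 mod 4 = 1, 822959 mod 4 = 3; sign now +1
(822959/267381) = (20816/267381)   [reduce mod 267381]
20816 = 2^4·1301; (2/267381) = -1 since 267381 mod 8 = 5, so (20816/267381) = (-1)^4·(1301/267381); sign now +1
reciprocity: (1301/267381) = +1·(267381/1301) since 1301 mod 4 = 1, 267381 mod 4 = 1; sign now +1
(267381/1301) = (676/1301)   [reduce mod 1301]
676 = 2^2·169; (2/1301) = -1 since 1301 mod 8 = 5, so (676/1301) = (-1)^2·(169/1301); sign now +1
reciprocity: (169/1301) = +1·(1301/169) since 169 mod 4 = 1, 1301 mod 4 = 1; sign now +1
(1301/169) = (118/169)   [reduce mod 169]
118 = 2^1·59; (2/169) = +1 since 169 mod 8 = 1, so (118/169) = (+1)^1·(59/169); sign now +1
reciprocity: (59/169) = +1·(169/59) since 59 mod 4 = 3, 169 mod 4 = 1; sign now +1
(169/59) = (51/59)   [reduce mod 59]
reciprocity: (51/59) = -1·(59/51) since 51 mod 4 = 3, 59 mod 4 = 3; sign now -1
(59/51) = (8/51)   [reduce mod 51]
8 = 2^3·1; (2/51) = -1 since 51 mod 8 = 3, so (8/51) = (-1)^3·(1/51); sign now +1
(1/51) = 1; final value = sign = +1

1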